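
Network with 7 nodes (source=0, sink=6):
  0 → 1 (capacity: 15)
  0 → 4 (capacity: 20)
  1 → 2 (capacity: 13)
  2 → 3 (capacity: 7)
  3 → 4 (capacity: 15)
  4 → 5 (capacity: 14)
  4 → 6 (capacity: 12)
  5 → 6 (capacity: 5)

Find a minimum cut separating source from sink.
Min cut value = 17, edges: (4,6), (5,6)

Min cut value: 17
Partition: S = [0, 1, 2, 3, 4, 5], T = [6]
Cut edges: (4,6), (5,6)

By max-flow min-cut theorem, max flow = min cut = 17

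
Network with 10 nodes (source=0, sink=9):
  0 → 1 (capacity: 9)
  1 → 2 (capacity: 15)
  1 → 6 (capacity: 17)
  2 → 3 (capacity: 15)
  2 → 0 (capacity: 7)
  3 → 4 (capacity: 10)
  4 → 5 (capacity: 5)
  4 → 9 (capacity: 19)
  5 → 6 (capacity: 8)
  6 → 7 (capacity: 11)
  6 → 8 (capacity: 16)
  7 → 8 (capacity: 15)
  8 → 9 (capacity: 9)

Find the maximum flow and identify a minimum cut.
Max flow = 9, Min cut edges: (0,1)

Maximum flow: 9
Minimum cut: (0,1)
Partition: S = [0], T = [1, 2, 3, 4, 5, 6, 7, 8, 9]

Max-flow min-cut theorem verified: both equal 9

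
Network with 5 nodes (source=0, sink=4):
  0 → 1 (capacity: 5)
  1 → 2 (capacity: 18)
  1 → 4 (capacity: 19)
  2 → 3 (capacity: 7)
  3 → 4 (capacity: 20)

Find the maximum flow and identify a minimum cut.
Max flow = 5, Min cut edges: (0,1)

Maximum flow: 5
Minimum cut: (0,1)
Partition: S = [0], T = [1, 2, 3, 4]

Max-flow min-cut theorem verified: both equal 5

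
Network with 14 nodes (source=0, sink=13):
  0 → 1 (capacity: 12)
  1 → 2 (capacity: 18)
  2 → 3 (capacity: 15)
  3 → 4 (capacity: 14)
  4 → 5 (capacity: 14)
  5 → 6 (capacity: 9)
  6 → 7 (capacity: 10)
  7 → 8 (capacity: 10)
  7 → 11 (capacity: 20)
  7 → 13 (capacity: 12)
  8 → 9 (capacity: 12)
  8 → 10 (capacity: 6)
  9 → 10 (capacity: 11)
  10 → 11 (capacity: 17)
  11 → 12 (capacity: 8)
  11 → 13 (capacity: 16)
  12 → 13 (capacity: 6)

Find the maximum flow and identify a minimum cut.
Max flow = 9, Min cut edges: (5,6)

Maximum flow: 9
Minimum cut: (5,6)
Partition: S = [0, 1, 2, 3, 4, 5], T = [6, 7, 8, 9, 10, 11, 12, 13]

Max-flow min-cut theorem verified: both equal 9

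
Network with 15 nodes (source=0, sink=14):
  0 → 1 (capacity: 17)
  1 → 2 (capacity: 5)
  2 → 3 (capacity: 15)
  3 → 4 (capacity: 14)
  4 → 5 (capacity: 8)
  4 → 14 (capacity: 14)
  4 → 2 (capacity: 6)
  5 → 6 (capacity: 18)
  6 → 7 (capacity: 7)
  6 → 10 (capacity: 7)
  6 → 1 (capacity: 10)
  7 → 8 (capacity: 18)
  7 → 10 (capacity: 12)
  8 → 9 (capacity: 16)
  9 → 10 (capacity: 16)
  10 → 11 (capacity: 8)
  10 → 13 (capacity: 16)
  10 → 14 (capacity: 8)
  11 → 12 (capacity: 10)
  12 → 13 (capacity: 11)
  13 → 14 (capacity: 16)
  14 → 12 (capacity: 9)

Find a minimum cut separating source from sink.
Min cut value = 5, edges: (1,2)

Min cut value: 5
Partition: S = [0, 1], T = [2, 3, 4, 5, 6, 7, 8, 9, 10, 11, 12, 13, 14]
Cut edges: (1,2)

By max-flow min-cut theorem, max flow = min cut = 5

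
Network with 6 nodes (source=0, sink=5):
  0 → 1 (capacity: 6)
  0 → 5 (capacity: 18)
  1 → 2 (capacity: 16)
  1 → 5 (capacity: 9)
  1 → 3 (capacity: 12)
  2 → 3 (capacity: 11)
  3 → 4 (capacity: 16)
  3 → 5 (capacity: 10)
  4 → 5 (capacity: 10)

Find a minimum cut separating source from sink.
Min cut value = 24, edges: (0,1), (0,5)

Min cut value: 24
Partition: S = [0], T = [1, 2, 3, 4, 5]
Cut edges: (0,1), (0,5)

By max-flow min-cut theorem, max flow = min cut = 24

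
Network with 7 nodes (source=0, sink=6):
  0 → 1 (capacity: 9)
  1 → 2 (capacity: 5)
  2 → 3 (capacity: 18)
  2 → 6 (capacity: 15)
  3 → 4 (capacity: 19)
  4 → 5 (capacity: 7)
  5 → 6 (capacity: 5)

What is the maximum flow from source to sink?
Maximum flow = 5

Max flow: 5

Flow assignment:
  0 → 1: 5/9
  1 → 2: 5/5
  2 → 6: 5/15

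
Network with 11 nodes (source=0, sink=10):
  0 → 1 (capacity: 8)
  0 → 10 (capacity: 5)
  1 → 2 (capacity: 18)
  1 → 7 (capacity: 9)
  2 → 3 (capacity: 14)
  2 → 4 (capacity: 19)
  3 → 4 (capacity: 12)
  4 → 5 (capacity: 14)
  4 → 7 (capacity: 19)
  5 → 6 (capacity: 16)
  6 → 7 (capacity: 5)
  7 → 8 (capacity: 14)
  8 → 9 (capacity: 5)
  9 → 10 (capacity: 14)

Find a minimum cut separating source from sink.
Min cut value = 10, edges: (0,10), (8,9)

Min cut value: 10
Partition: S = [0, 1, 2, 3, 4, 5, 6, 7, 8], T = [9, 10]
Cut edges: (0,10), (8,9)

By max-flow min-cut theorem, max flow = min cut = 10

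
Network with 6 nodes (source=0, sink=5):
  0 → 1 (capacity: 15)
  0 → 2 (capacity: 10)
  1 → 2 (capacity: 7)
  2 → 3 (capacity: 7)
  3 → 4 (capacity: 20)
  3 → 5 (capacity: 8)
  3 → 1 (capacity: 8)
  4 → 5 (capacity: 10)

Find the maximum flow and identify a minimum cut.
Max flow = 7, Min cut edges: (2,3)

Maximum flow: 7
Minimum cut: (2,3)
Partition: S = [0, 1, 2], T = [3, 4, 5]

Max-flow min-cut theorem verified: both equal 7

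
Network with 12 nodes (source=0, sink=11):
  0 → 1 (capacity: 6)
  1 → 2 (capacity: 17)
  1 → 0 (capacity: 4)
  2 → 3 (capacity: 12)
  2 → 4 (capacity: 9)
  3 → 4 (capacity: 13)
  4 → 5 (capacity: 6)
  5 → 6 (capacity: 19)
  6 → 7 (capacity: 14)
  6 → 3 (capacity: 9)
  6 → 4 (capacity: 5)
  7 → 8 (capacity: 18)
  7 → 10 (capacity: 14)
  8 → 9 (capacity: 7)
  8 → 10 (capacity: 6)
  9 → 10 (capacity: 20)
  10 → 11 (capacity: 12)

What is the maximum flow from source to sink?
Maximum flow = 6

Max flow: 6

Flow assignment:
  0 → 1: 6/6
  1 → 2: 6/17
  2 → 4: 6/9
  4 → 5: 6/6
  5 → 6: 6/19
  6 → 7: 6/14
  7 → 10: 6/14
  10 → 11: 6/12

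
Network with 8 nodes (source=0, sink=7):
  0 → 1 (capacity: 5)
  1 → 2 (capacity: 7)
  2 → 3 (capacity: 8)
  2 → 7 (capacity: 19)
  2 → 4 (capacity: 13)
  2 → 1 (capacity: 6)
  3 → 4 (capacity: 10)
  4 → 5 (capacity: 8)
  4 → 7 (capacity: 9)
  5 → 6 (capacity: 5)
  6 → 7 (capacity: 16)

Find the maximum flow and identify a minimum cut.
Max flow = 5, Min cut edges: (0,1)

Maximum flow: 5
Minimum cut: (0,1)
Partition: S = [0], T = [1, 2, 3, 4, 5, 6, 7]

Max-flow min-cut theorem verified: both equal 5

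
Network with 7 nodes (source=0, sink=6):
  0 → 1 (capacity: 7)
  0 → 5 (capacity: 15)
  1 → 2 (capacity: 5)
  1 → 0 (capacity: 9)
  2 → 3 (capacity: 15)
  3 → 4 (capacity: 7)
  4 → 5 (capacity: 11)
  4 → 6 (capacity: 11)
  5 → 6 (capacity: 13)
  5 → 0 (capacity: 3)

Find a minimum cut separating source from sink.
Min cut value = 18, edges: (1,2), (5,6)

Min cut value: 18
Partition: S = [0, 1, 5], T = [2, 3, 4, 6]
Cut edges: (1,2), (5,6)

By max-flow min-cut theorem, max flow = min cut = 18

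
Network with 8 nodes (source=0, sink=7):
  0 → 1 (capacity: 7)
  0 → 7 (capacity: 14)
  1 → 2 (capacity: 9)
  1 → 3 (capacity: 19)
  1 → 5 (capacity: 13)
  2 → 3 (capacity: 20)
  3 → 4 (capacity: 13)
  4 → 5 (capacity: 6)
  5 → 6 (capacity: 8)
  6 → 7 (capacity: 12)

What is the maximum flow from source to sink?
Maximum flow = 21

Max flow: 21

Flow assignment:
  0 → 1: 7/7
  0 → 7: 14/14
  1 → 5: 7/13
  5 → 6: 7/8
  6 → 7: 7/12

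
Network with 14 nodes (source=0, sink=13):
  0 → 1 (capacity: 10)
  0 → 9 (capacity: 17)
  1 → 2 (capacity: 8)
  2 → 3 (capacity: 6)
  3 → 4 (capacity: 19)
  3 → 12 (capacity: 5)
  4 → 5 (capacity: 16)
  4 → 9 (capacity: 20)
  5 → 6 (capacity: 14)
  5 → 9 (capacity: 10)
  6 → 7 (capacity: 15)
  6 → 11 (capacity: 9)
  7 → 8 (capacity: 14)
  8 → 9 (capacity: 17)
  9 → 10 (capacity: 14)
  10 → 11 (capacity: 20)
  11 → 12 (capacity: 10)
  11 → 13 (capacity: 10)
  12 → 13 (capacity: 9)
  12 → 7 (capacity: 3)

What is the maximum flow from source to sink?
Maximum flow = 19

Max flow: 19

Flow assignment:
  0 → 1: 6/10
  0 → 9: 13/17
  1 → 2: 6/8
  2 → 3: 6/6
  3 → 4: 1/19
  3 → 12: 5/5
  4 → 5: 1/16
  5 → 6: 1/14
  6 → 11: 1/9
  9 → 10: 13/14
  10 → 11: 13/20
  11 → 12: 4/10
  11 → 13: 10/10
  12 → 13: 9/9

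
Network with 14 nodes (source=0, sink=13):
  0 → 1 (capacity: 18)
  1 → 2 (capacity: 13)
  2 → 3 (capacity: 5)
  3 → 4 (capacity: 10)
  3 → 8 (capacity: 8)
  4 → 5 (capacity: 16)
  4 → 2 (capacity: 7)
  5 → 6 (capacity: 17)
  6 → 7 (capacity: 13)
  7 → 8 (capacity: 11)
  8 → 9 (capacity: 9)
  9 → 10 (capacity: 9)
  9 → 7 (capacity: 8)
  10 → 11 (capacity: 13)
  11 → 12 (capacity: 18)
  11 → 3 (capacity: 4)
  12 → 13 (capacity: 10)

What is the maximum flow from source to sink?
Maximum flow = 5

Max flow: 5

Flow assignment:
  0 → 1: 5/18
  1 → 2: 5/13
  2 → 3: 5/5
  3 → 8: 5/8
  8 → 9: 5/9
  9 → 10: 5/9
  10 → 11: 5/13
  11 → 12: 5/18
  12 → 13: 5/10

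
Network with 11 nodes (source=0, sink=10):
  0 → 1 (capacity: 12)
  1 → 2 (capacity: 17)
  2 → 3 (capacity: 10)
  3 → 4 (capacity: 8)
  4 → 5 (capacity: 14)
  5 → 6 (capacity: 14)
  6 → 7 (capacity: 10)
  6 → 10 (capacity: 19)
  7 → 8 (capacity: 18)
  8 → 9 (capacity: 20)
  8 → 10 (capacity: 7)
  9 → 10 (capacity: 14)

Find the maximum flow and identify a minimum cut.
Max flow = 8, Min cut edges: (3,4)

Maximum flow: 8
Minimum cut: (3,4)
Partition: S = [0, 1, 2, 3], T = [4, 5, 6, 7, 8, 9, 10]

Max-flow min-cut theorem verified: both equal 8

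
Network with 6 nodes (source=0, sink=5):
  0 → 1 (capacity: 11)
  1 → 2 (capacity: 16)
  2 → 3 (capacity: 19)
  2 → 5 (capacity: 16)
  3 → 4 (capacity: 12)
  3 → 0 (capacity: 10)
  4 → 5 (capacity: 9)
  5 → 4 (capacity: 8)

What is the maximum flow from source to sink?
Maximum flow = 11

Max flow: 11

Flow assignment:
  0 → 1: 11/11
  1 → 2: 11/16
  2 → 5: 11/16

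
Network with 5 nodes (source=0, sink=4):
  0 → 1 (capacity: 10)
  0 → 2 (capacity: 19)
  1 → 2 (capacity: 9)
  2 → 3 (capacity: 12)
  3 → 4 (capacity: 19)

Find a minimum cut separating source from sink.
Min cut value = 12, edges: (2,3)

Min cut value: 12
Partition: S = [0, 1, 2], T = [3, 4]
Cut edges: (2,3)

By max-flow min-cut theorem, max flow = min cut = 12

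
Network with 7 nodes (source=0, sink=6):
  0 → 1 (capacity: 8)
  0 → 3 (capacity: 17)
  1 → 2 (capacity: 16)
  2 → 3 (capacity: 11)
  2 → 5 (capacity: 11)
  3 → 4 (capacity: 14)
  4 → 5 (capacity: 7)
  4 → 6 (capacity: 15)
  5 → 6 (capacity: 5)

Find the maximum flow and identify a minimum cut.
Max flow = 19, Min cut edges: (3,4), (5,6)

Maximum flow: 19
Minimum cut: (3,4), (5,6)
Partition: S = [0, 1, 2, 3, 5], T = [4, 6]

Max-flow min-cut theorem verified: both equal 19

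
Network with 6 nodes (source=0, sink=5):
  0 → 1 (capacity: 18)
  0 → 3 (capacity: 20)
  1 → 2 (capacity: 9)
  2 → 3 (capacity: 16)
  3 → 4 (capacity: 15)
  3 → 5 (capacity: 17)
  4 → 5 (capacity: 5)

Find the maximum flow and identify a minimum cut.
Max flow = 22, Min cut edges: (3,5), (4,5)

Maximum flow: 22
Minimum cut: (3,5), (4,5)
Partition: S = [0, 1, 2, 3, 4], T = [5]

Max-flow min-cut theorem verified: both equal 22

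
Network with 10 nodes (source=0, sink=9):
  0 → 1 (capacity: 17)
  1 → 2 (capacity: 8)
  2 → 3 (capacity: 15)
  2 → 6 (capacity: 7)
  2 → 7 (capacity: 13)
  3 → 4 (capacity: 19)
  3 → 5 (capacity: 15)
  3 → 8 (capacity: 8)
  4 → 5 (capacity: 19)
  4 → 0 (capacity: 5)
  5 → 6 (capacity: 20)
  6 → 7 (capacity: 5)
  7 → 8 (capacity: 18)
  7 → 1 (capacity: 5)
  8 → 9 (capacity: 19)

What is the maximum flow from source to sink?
Maximum flow = 8

Max flow: 8

Flow assignment:
  0 → 1: 8/17
  1 → 2: 8/8
  2 → 3: 8/15
  3 → 8: 8/8
  8 → 9: 8/19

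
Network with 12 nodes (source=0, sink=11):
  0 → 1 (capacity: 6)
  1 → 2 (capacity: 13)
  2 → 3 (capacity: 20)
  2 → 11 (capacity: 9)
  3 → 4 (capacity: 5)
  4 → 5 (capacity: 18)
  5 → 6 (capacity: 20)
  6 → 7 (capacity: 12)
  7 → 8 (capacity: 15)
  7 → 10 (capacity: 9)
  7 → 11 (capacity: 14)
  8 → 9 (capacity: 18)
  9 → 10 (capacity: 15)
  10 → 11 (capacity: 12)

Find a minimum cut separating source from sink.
Min cut value = 6, edges: (0,1)

Min cut value: 6
Partition: S = [0], T = [1, 2, 3, 4, 5, 6, 7, 8, 9, 10, 11]
Cut edges: (0,1)

By max-flow min-cut theorem, max flow = min cut = 6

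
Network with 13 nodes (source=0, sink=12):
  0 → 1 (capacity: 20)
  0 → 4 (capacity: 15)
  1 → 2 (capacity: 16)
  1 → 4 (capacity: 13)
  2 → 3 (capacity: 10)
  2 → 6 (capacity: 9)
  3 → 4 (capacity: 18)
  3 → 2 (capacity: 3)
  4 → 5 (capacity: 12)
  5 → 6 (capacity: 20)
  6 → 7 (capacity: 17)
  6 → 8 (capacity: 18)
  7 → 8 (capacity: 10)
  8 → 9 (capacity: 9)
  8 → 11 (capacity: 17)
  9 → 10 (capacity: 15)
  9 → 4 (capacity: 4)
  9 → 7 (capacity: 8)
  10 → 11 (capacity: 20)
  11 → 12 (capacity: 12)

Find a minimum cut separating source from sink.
Min cut value = 12, edges: (11,12)

Min cut value: 12
Partition: S = [0, 1, 2, 3, 4, 5, 6, 7, 8, 9, 10, 11], T = [12]
Cut edges: (11,12)

By max-flow min-cut theorem, max flow = min cut = 12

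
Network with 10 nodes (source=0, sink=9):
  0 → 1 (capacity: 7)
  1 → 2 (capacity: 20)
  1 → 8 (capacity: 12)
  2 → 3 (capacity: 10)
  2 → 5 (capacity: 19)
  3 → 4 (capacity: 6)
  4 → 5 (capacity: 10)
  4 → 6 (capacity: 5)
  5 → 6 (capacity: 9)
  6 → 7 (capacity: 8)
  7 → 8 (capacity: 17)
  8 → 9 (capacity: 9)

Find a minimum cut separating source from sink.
Min cut value = 7, edges: (0,1)

Min cut value: 7
Partition: S = [0], T = [1, 2, 3, 4, 5, 6, 7, 8, 9]
Cut edges: (0,1)

By max-flow min-cut theorem, max flow = min cut = 7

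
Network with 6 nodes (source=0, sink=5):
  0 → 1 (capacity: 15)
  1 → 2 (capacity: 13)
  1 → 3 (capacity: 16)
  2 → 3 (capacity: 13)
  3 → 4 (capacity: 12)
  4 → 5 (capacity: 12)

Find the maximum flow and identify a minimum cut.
Max flow = 12, Min cut edges: (4,5)

Maximum flow: 12
Minimum cut: (4,5)
Partition: S = [0, 1, 2, 3, 4], T = [5]

Max-flow min-cut theorem verified: both equal 12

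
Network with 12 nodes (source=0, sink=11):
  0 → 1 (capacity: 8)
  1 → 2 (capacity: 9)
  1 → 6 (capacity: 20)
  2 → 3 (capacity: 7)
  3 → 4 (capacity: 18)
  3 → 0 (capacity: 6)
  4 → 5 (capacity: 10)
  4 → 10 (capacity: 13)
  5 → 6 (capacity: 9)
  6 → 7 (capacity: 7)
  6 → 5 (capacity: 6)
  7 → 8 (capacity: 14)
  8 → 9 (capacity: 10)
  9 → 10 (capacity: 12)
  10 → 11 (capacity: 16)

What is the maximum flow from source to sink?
Maximum flow = 8

Max flow: 8

Flow assignment:
  0 → 1: 8/8
  1 → 2: 7/9
  1 → 6: 1/20
  2 → 3: 7/7
  3 → 4: 7/18
  4 → 10: 7/13
  6 → 7: 1/7
  7 → 8: 1/14
  8 → 9: 1/10
  9 → 10: 1/12
  10 → 11: 8/16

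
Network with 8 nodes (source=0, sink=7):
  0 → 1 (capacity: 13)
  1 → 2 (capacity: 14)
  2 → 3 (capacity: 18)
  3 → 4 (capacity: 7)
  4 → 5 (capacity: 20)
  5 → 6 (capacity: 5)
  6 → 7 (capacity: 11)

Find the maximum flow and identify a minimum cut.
Max flow = 5, Min cut edges: (5,6)

Maximum flow: 5
Minimum cut: (5,6)
Partition: S = [0, 1, 2, 3, 4, 5], T = [6, 7]

Max-flow min-cut theorem verified: both equal 5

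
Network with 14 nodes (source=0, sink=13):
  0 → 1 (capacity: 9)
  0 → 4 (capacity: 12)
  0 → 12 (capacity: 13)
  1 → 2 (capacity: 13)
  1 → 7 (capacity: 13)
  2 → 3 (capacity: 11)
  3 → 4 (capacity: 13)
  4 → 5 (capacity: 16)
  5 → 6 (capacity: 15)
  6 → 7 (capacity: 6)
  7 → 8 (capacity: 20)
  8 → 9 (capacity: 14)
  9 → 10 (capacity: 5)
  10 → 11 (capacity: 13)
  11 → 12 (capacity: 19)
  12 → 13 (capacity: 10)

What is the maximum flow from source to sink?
Maximum flow = 10

Max flow: 10

Flow assignment:
  0 → 4: 5/12
  0 → 12: 5/13
  4 → 5: 5/16
  5 → 6: 5/15
  6 → 7: 5/6
  7 → 8: 5/20
  8 → 9: 5/14
  9 → 10: 5/5
  10 → 11: 5/13
  11 → 12: 5/19
  12 → 13: 10/10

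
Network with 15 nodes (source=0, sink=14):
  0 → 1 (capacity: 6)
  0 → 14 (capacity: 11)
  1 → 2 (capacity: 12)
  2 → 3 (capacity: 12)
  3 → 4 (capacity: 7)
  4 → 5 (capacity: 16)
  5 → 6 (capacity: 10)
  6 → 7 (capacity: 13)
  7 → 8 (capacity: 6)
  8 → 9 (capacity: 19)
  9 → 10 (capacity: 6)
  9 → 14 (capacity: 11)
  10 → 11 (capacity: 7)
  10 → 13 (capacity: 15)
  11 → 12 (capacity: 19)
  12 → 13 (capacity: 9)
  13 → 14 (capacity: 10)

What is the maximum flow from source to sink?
Maximum flow = 17

Max flow: 17

Flow assignment:
  0 → 1: 6/6
  0 → 14: 11/11
  1 → 2: 6/12
  2 → 3: 6/12
  3 → 4: 6/7
  4 → 5: 6/16
  5 → 6: 6/10
  6 → 7: 6/13
  7 → 8: 6/6
  8 → 9: 6/19
  9 → 14: 6/11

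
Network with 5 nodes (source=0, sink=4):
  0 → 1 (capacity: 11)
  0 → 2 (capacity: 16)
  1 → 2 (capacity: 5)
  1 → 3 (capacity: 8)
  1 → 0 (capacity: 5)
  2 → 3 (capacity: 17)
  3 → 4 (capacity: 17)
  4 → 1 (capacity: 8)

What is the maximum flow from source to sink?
Maximum flow = 17

Max flow: 17

Flow assignment:
  0 → 1: 3/11
  0 → 2: 14/16
  1 → 2: 3/5
  2 → 3: 17/17
  3 → 4: 17/17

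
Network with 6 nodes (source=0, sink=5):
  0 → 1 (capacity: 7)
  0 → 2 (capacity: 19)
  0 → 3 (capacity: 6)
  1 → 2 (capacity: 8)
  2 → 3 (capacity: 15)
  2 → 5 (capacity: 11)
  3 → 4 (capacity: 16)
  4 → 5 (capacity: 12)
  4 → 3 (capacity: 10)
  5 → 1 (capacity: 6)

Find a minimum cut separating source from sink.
Min cut value = 23, edges: (2,5), (4,5)

Min cut value: 23
Partition: S = [0, 1, 2, 3, 4], T = [5]
Cut edges: (2,5), (4,5)

By max-flow min-cut theorem, max flow = min cut = 23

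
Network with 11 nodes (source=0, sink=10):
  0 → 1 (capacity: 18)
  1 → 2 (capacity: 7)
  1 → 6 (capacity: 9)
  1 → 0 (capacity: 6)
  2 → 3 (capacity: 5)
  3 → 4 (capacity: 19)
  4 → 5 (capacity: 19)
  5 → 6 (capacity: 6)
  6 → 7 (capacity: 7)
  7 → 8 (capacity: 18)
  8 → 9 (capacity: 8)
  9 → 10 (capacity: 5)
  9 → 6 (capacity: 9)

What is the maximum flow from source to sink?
Maximum flow = 5

Max flow: 5

Flow assignment:
  0 → 1: 5/18
  1 → 2: 5/7
  2 → 3: 5/5
  3 → 4: 5/19
  4 → 5: 5/19
  5 → 6: 5/6
  6 → 7: 7/7
  7 → 8: 7/18
  8 → 9: 7/8
  9 → 10: 5/5
  9 → 6: 2/9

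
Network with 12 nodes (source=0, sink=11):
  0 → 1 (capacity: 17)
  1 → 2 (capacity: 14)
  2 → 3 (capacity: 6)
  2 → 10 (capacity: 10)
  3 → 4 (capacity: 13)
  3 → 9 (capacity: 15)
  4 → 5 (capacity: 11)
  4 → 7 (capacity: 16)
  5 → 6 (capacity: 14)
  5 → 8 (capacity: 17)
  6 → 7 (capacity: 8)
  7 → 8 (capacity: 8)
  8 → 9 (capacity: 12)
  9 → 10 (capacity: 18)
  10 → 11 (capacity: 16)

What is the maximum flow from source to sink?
Maximum flow = 14

Max flow: 14

Flow assignment:
  0 → 1: 14/17
  1 → 2: 14/14
  2 → 3: 4/6
  2 → 10: 10/10
  3 → 9: 4/15
  9 → 10: 4/18
  10 → 11: 14/16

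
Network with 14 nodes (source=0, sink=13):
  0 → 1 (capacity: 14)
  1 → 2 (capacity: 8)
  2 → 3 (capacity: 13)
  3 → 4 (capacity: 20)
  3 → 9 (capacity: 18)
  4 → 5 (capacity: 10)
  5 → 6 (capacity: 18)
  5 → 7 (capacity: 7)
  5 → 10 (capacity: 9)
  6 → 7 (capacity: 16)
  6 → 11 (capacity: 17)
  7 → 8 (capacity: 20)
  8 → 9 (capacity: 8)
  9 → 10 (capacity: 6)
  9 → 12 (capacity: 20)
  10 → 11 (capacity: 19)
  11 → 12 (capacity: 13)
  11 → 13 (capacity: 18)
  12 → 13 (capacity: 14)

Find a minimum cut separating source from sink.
Min cut value = 8, edges: (1,2)

Min cut value: 8
Partition: S = [0, 1], T = [2, 3, 4, 5, 6, 7, 8, 9, 10, 11, 12, 13]
Cut edges: (1,2)

By max-flow min-cut theorem, max flow = min cut = 8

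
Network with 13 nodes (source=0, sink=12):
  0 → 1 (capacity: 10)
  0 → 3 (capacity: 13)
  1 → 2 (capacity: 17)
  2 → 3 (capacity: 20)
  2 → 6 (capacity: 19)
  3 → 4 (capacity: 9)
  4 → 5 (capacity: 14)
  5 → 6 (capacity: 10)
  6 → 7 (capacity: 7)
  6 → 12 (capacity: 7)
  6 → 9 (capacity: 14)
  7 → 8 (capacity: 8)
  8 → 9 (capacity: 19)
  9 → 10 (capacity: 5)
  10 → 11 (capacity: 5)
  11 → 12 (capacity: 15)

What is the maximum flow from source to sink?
Maximum flow = 12

Max flow: 12

Flow assignment:
  0 → 1: 3/10
  0 → 3: 9/13
  1 → 2: 3/17
  2 → 6: 3/19
  3 → 4: 9/9
  4 → 5: 9/14
  5 → 6: 9/10
  6 → 12: 7/7
  6 → 9: 5/14
  9 → 10: 5/5
  10 → 11: 5/5
  11 → 12: 5/15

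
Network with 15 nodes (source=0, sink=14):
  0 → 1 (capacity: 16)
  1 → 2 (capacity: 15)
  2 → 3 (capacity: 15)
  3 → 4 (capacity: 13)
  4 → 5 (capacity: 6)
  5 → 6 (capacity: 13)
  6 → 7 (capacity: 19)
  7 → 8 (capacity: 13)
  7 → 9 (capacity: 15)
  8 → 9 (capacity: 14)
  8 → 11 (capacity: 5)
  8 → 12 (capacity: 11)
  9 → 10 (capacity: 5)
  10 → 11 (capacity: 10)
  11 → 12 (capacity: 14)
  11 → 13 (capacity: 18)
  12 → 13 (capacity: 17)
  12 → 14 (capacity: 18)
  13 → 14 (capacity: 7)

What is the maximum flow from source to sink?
Maximum flow = 6

Max flow: 6

Flow assignment:
  0 → 1: 6/16
  1 → 2: 6/15
  2 → 3: 6/15
  3 → 4: 6/13
  4 → 5: 6/6
  5 → 6: 6/13
  6 → 7: 6/19
  7 → 8: 6/13
  8 → 12: 6/11
  12 → 14: 6/18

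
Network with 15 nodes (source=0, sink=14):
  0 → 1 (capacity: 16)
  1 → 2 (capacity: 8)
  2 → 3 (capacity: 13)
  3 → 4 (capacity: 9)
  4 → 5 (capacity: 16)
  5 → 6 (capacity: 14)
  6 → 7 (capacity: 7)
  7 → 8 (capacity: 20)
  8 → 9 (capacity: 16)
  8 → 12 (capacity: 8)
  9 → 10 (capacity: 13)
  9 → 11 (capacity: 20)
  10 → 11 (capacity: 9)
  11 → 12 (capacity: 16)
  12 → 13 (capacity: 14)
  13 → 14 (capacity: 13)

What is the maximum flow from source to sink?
Maximum flow = 7

Max flow: 7

Flow assignment:
  0 → 1: 7/16
  1 → 2: 7/8
  2 → 3: 7/13
  3 → 4: 7/9
  4 → 5: 7/16
  5 → 6: 7/14
  6 → 7: 7/7
  7 → 8: 7/20
  8 → 12: 7/8
  12 → 13: 7/14
  13 → 14: 7/13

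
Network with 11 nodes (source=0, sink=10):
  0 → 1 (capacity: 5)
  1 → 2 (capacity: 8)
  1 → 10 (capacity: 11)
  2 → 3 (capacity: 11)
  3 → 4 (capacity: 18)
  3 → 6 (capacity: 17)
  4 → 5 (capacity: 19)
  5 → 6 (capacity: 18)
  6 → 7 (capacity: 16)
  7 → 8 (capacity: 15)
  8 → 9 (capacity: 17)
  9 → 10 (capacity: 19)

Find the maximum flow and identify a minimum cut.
Max flow = 5, Min cut edges: (0,1)

Maximum flow: 5
Minimum cut: (0,1)
Partition: S = [0], T = [1, 2, 3, 4, 5, 6, 7, 8, 9, 10]

Max-flow min-cut theorem verified: both equal 5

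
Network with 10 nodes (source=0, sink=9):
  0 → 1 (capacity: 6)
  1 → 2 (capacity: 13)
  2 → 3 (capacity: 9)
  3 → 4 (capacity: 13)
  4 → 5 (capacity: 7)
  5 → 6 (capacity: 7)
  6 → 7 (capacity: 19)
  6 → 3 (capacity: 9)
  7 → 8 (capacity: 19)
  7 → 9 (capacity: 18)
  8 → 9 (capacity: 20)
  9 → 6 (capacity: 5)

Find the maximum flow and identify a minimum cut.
Max flow = 6, Min cut edges: (0,1)

Maximum flow: 6
Minimum cut: (0,1)
Partition: S = [0], T = [1, 2, 3, 4, 5, 6, 7, 8, 9]

Max-flow min-cut theorem verified: both equal 6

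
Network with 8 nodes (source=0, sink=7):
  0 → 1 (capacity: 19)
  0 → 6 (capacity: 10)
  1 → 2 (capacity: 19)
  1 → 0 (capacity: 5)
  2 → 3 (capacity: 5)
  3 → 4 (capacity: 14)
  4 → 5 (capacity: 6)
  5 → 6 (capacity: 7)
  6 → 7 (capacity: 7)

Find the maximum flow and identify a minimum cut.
Max flow = 7, Min cut edges: (6,7)

Maximum flow: 7
Minimum cut: (6,7)
Partition: S = [0, 1, 2, 3, 4, 5, 6], T = [7]

Max-flow min-cut theorem verified: both equal 7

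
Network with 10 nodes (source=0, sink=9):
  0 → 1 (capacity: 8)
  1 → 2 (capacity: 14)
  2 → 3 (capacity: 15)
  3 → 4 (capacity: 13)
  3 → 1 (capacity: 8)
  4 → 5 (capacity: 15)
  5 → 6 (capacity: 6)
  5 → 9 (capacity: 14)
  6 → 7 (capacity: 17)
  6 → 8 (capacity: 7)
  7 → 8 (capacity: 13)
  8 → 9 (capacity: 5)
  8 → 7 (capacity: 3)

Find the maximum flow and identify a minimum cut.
Max flow = 8, Min cut edges: (0,1)

Maximum flow: 8
Minimum cut: (0,1)
Partition: S = [0], T = [1, 2, 3, 4, 5, 6, 7, 8, 9]

Max-flow min-cut theorem verified: both equal 8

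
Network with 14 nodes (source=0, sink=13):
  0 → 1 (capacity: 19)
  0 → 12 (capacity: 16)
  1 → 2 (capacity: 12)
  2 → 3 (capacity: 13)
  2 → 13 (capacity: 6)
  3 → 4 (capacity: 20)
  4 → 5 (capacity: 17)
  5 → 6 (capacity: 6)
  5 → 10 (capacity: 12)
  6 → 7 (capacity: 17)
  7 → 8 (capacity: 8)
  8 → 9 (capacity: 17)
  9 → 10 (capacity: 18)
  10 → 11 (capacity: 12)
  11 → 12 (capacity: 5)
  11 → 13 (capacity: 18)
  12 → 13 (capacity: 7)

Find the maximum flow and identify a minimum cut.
Max flow = 19, Min cut edges: (1,2), (12,13)

Maximum flow: 19
Minimum cut: (1,2), (12,13)
Partition: S = [0, 1, 12], T = [2, 3, 4, 5, 6, 7, 8, 9, 10, 11, 13]

Max-flow min-cut theorem verified: both equal 19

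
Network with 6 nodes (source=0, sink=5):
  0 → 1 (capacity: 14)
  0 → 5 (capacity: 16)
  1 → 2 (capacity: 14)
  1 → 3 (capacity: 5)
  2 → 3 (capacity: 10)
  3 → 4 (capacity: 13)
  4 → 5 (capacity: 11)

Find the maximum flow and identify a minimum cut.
Max flow = 27, Min cut edges: (0,5), (4,5)

Maximum flow: 27
Minimum cut: (0,5), (4,5)
Partition: S = [0, 1, 2, 3, 4], T = [5]

Max-flow min-cut theorem verified: both equal 27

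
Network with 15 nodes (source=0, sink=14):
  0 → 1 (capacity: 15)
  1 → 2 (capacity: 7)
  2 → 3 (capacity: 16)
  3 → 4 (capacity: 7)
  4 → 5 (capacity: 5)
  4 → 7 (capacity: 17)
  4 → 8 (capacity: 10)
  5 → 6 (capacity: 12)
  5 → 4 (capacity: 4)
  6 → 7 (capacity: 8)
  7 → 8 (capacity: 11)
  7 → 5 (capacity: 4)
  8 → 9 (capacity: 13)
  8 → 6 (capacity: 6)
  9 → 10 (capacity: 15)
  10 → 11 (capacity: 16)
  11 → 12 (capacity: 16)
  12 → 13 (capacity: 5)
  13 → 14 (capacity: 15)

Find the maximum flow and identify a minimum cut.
Max flow = 5, Min cut edges: (12,13)

Maximum flow: 5
Minimum cut: (12,13)
Partition: S = [0, 1, 2, 3, 4, 5, 6, 7, 8, 9, 10, 11, 12], T = [13, 14]

Max-flow min-cut theorem verified: both equal 5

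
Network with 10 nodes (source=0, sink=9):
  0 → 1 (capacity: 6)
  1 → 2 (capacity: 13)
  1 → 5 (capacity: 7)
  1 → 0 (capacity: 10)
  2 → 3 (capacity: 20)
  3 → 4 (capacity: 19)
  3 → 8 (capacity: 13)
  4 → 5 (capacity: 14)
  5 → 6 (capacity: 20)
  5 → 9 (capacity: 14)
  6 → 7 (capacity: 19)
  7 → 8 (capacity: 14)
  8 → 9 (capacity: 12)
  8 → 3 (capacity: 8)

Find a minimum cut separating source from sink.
Min cut value = 6, edges: (0,1)

Min cut value: 6
Partition: S = [0], T = [1, 2, 3, 4, 5, 6, 7, 8, 9]
Cut edges: (0,1)

By max-flow min-cut theorem, max flow = min cut = 6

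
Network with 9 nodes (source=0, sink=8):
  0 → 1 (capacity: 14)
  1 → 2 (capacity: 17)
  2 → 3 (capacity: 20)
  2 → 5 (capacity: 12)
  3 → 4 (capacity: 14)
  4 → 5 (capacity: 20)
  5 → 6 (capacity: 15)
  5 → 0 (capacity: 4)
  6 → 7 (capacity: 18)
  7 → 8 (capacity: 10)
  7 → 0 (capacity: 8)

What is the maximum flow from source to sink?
Maximum flow = 10

Max flow: 10

Flow assignment:
  0 → 1: 14/14
  1 → 2: 14/17
  2 → 3: 2/20
  2 → 5: 12/12
  3 → 4: 2/14
  4 → 5: 2/20
  5 → 6: 14/15
  6 → 7: 14/18
  7 → 8: 10/10
  7 → 0: 4/8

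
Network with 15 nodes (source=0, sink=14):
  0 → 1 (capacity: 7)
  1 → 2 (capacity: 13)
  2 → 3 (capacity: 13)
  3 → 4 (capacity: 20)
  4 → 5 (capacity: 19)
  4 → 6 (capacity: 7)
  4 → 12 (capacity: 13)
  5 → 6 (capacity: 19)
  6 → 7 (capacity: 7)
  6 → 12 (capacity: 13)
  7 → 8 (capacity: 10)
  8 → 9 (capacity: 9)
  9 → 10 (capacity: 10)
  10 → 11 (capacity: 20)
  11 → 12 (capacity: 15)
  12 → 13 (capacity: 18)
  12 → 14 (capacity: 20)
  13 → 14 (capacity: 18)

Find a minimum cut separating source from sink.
Min cut value = 7, edges: (0,1)

Min cut value: 7
Partition: S = [0], T = [1, 2, 3, 4, 5, 6, 7, 8, 9, 10, 11, 12, 13, 14]
Cut edges: (0,1)

By max-flow min-cut theorem, max flow = min cut = 7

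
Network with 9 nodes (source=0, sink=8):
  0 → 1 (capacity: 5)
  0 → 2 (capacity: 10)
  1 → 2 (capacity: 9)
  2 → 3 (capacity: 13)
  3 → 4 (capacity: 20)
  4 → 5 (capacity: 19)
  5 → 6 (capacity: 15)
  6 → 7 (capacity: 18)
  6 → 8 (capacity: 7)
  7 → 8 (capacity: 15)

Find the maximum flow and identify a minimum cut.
Max flow = 13, Min cut edges: (2,3)

Maximum flow: 13
Minimum cut: (2,3)
Partition: S = [0, 1, 2], T = [3, 4, 5, 6, 7, 8]

Max-flow min-cut theorem verified: both equal 13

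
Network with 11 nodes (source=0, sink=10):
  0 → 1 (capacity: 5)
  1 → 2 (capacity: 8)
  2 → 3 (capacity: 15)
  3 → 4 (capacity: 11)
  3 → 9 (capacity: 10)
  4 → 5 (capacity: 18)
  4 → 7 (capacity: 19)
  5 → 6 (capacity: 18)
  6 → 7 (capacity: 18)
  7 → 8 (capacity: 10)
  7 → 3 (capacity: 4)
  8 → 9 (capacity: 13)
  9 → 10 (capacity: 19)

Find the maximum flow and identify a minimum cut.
Max flow = 5, Min cut edges: (0,1)

Maximum flow: 5
Minimum cut: (0,1)
Partition: S = [0], T = [1, 2, 3, 4, 5, 6, 7, 8, 9, 10]

Max-flow min-cut theorem verified: both equal 5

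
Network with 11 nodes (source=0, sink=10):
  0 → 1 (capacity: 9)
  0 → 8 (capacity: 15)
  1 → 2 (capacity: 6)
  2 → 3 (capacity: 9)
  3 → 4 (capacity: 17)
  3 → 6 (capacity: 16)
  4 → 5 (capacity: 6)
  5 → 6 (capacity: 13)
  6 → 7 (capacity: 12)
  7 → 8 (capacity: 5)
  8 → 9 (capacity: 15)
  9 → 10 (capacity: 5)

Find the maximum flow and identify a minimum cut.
Max flow = 5, Min cut edges: (9,10)

Maximum flow: 5
Minimum cut: (9,10)
Partition: S = [0, 1, 2, 3, 4, 5, 6, 7, 8, 9], T = [10]

Max-flow min-cut theorem verified: both equal 5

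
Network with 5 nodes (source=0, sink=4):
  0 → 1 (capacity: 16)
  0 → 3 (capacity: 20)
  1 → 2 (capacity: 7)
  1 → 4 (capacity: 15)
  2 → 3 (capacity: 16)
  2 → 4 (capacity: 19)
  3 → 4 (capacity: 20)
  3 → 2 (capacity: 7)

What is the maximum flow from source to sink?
Maximum flow = 36

Max flow: 36

Flow assignment:
  0 → 1: 16/16
  0 → 3: 20/20
  1 → 2: 1/7
  1 → 4: 15/15
  2 → 4: 1/19
  3 → 4: 20/20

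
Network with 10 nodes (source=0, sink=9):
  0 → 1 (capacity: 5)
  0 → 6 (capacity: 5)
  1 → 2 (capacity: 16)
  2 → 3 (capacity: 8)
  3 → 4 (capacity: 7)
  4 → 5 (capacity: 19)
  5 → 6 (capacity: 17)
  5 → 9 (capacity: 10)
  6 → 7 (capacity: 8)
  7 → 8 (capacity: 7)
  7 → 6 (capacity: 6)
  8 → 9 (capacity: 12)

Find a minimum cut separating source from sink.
Min cut value = 10, edges: (0,1), (0,6)

Min cut value: 10
Partition: S = [0], T = [1, 2, 3, 4, 5, 6, 7, 8, 9]
Cut edges: (0,1), (0,6)

By max-flow min-cut theorem, max flow = min cut = 10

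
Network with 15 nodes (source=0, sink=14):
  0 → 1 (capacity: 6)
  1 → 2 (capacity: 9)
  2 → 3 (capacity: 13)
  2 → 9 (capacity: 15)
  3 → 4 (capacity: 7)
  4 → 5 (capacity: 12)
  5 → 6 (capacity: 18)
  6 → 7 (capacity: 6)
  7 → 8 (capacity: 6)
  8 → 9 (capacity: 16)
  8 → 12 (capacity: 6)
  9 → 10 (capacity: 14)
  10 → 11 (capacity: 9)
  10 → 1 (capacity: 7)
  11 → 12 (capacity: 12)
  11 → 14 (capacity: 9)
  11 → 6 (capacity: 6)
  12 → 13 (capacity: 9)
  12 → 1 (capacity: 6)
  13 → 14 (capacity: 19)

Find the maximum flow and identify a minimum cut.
Max flow = 6, Min cut edges: (0,1)

Maximum flow: 6
Minimum cut: (0,1)
Partition: S = [0], T = [1, 2, 3, 4, 5, 6, 7, 8, 9, 10, 11, 12, 13, 14]

Max-flow min-cut theorem verified: both equal 6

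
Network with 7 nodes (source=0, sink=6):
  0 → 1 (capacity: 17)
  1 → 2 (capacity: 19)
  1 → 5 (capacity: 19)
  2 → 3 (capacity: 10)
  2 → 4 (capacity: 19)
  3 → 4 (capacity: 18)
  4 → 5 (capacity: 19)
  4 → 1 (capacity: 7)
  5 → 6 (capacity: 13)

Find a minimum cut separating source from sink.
Min cut value = 13, edges: (5,6)

Min cut value: 13
Partition: S = [0, 1, 2, 3, 4, 5], T = [6]
Cut edges: (5,6)

By max-flow min-cut theorem, max flow = min cut = 13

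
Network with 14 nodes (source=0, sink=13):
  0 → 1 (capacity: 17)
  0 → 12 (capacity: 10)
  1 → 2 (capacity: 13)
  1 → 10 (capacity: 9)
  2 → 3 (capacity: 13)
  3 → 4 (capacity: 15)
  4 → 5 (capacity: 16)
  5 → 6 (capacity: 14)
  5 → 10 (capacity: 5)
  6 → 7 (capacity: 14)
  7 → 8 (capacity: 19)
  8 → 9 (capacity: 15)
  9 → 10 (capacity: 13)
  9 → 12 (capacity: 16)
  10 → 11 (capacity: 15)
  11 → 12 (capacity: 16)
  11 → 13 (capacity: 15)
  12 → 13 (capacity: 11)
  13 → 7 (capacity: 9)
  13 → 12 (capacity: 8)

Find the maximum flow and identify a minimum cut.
Max flow = 26, Min cut edges: (11,13), (12,13)

Maximum flow: 26
Minimum cut: (11,13), (12,13)
Partition: S = [0, 1, 2, 3, 4, 5, 6, 7, 8, 9, 10, 11, 12], T = [13]

Max-flow min-cut theorem verified: both equal 26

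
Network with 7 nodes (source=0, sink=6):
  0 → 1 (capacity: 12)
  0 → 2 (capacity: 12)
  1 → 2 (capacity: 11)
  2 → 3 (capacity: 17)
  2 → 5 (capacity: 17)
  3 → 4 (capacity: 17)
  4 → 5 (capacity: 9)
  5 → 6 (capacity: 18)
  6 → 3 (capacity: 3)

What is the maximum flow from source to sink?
Maximum flow = 18

Max flow: 18

Flow assignment:
  0 → 1: 11/12
  0 → 2: 7/12
  1 → 2: 11/11
  2 → 3: 6/17
  2 → 5: 12/17
  3 → 4: 6/17
  4 → 5: 6/9
  5 → 6: 18/18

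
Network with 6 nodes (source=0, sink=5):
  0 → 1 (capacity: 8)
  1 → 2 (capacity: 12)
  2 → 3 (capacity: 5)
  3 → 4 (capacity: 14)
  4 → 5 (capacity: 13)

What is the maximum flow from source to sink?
Maximum flow = 5

Max flow: 5

Flow assignment:
  0 → 1: 5/8
  1 → 2: 5/12
  2 → 3: 5/5
  3 → 4: 5/14
  4 → 5: 5/13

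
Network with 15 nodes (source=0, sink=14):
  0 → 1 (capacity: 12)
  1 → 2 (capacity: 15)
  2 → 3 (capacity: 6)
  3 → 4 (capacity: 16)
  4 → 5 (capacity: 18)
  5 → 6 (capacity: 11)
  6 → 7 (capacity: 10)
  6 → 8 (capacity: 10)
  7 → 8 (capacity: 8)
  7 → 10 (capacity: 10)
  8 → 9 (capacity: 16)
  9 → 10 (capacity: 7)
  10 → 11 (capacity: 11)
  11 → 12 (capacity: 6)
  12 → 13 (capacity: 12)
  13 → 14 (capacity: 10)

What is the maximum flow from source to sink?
Maximum flow = 6

Max flow: 6

Flow assignment:
  0 → 1: 6/12
  1 → 2: 6/15
  2 → 3: 6/6
  3 → 4: 6/16
  4 → 5: 6/18
  5 → 6: 6/11
  6 → 7: 6/10
  7 → 10: 6/10
  10 → 11: 6/11
  11 → 12: 6/6
  12 → 13: 6/12
  13 → 14: 6/10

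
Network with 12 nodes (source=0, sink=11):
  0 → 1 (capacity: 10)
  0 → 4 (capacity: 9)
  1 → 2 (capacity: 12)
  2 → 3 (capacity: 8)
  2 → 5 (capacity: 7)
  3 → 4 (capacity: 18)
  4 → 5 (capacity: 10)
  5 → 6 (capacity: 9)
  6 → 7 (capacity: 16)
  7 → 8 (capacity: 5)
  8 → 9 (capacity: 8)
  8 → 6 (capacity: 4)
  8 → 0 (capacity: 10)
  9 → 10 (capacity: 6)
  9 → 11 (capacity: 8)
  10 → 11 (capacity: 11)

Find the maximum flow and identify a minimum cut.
Max flow = 5, Min cut edges: (7,8)

Maximum flow: 5
Minimum cut: (7,8)
Partition: S = [0, 1, 2, 3, 4, 5, 6, 7], T = [8, 9, 10, 11]

Max-flow min-cut theorem verified: both equal 5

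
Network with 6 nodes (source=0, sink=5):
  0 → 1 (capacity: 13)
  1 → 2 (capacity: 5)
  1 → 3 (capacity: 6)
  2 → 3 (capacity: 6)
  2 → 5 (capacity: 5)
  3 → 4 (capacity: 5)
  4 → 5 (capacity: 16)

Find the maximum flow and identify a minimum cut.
Max flow = 10, Min cut edges: (2,5), (3,4)

Maximum flow: 10
Minimum cut: (2,5), (3,4)
Partition: S = [0, 1, 2, 3], T = [4, 5]

Max-flow min-cut theorem verified: both equal 10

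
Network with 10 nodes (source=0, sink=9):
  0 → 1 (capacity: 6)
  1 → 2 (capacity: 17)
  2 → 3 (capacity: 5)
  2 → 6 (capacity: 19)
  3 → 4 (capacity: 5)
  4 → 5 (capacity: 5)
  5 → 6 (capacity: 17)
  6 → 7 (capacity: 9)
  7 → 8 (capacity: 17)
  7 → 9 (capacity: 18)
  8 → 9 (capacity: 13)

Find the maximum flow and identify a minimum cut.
Max flow = 6, Min cut edges: (0,1)

Maximum flow: 6
Minimum cut: (0,1)
Partition: S = [0], T = [1, 2, 3, 4, 5, 6, 7, 8, 9]

Max-flow min-cut theorem verified: both equal 6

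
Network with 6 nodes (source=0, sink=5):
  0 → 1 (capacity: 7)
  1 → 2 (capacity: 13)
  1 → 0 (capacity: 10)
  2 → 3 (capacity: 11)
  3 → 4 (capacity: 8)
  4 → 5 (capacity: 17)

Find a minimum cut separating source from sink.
Min cut value = 7, edges: (0,1)

Min cut value: 7
Partition: S = [0], T = [1, 2, 3, 4, 5]
Cut edges: (0,1)

By max-flow min-cut theorem, max flow = min cut = 7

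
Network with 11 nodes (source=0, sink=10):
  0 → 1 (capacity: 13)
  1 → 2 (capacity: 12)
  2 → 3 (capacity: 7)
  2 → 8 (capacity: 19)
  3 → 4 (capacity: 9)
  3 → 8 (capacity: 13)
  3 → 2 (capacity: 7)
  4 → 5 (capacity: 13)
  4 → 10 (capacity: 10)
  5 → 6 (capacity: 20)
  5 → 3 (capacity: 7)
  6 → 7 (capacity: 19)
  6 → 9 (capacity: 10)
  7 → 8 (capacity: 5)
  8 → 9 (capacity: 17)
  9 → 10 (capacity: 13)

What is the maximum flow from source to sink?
Maximum flow = 12

Max flow: 12

Flow assignment:
  0 → 1: 12/13
  1 → 2: 12/12
  2 → 3: 7/7
  2 → 8: 5/19
  3 → 4: 7/9
  4 → 10: 7/10
  8 → 9: 5/17
  9 → 10: 5/13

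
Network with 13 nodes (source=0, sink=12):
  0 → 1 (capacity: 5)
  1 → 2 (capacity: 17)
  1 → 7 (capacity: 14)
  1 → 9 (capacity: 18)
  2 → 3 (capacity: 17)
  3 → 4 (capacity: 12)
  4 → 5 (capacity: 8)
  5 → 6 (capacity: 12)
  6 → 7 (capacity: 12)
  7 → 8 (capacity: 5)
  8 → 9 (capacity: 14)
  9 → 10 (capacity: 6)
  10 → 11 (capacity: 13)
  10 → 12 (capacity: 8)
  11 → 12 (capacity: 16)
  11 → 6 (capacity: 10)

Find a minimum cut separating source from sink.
Min cut value = 5, edges: (0,1)

Min cut value: 5
Partition: S = [0], T = [1, 2, 3, 4, 5, 6, 7, 8, 9, 10, 11, 12]
Cut edges: (0,1)

By max-flow min-cut theorem, max flow = min cut = 5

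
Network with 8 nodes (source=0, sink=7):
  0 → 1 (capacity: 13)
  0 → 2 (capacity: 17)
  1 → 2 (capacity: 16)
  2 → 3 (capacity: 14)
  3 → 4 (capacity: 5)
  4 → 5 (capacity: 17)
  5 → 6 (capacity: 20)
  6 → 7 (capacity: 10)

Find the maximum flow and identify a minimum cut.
Max flow = 5, Min cut edges: (3,4)

Maximum flow: 5
Minimum cut: (3,4)
Partition: S = [0, 1, 2, 3], T = [4, 5, 6, 7]

Max-flow min-cut theorem verified: both equal 5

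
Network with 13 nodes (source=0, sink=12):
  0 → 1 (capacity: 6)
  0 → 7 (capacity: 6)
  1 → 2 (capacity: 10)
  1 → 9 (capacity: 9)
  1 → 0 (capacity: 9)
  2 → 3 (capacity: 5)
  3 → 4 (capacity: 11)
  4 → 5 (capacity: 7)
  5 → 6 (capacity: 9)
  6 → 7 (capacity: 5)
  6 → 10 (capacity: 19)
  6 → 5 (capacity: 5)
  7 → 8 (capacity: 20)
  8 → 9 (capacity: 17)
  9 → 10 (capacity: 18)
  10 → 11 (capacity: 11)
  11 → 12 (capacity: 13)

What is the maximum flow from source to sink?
Maximum flow = 11

Max flow: 11

Flow assignment:
  0 → 1: 5/6
  0 → 7: 6/6
  1 → 9: 5/9
  7 → 8: 6/20
  8 → 9: 6/17
  9 → 10: 11/18
  10 → 11: 11/11
  11 → 12: 11/13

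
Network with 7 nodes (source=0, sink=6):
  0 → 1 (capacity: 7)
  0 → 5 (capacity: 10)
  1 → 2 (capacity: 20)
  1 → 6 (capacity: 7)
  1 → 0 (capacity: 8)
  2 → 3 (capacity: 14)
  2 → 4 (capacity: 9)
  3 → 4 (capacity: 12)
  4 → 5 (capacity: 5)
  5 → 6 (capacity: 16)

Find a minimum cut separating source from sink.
Min cut value = 17, edges: (0,1), (0,5)

Min cut value: 17
Partition: S = [0], T = [1, 2, 3, 4, 5, 6]
Cut edges: (0,1), (0,5)

By max-flow min-cut theorem, max flow = min cut = 17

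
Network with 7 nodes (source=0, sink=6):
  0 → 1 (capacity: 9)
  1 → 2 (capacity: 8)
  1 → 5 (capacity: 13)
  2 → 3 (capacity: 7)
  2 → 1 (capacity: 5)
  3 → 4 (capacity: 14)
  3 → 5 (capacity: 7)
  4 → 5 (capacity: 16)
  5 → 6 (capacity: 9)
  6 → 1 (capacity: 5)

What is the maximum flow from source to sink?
Maximum flow = 9

Max flow: 9

Flow assignment:
  0 → 1: 9/9
  1 → 5: 9/13
  5 → 6: 9/9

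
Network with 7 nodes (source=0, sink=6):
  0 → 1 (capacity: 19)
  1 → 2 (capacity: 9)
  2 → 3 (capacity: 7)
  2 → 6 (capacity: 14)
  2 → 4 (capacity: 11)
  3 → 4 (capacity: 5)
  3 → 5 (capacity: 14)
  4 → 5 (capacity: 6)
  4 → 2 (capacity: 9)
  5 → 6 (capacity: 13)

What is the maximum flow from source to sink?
Maximum flow = 9

Max flow: 9

Flow assignment:
  0 → 1: 9/19
  1 → 2: 9/9
  2 → 6: 9/14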